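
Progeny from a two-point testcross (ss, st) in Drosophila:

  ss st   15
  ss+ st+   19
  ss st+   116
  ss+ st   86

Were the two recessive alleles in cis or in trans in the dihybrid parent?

The two most frequent classes are ss+ st (86) and ss st+ (116); these are the parental (non-recombinant) types.
So the F1 carried ss+ st on one chromosome and ss st+ on the other — the recessive alleles are on opposite chromosomes (trans / repulsion).

trans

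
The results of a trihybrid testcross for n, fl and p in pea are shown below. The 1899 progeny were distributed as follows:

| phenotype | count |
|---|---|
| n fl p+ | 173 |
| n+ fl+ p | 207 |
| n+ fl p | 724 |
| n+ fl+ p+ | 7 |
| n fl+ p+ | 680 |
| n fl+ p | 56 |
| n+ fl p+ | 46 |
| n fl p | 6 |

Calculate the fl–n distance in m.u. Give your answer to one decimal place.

The two most frequent reciprocal classes, n+ fl p and n fl+ p+, are the parental types, so the F1 was n+ fl p / n fl+ p+.
The two rarest classes, n fl p and n+ fl+ p+, are the double crossovers. Comparing them with the parentals, only the n allele has switched, so n is the middle locus and the order is p – n – fl.
Crossovers in the n–fl interval produce the single-crossover classes n+ fl+ p and n fl p+ (207 + 173 = 380) plus the double crossovers (13).
RF(n–fl) = (380 + 13) / 1899 = 393/1899 = 0.2070 → 20.7 m.u.

20.7 m.u.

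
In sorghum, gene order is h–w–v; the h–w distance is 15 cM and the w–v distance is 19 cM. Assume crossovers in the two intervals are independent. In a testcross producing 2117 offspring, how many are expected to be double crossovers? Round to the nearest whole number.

60

Map distances give recombination frequencies of 0.150 and 0.190 for the two intervals.
With no interference, expected double-crossover frequency = 0.150 × 0.190 = 0.02850.
Expected number = 0.02850 × 2117 = 60.33 ≈ 60.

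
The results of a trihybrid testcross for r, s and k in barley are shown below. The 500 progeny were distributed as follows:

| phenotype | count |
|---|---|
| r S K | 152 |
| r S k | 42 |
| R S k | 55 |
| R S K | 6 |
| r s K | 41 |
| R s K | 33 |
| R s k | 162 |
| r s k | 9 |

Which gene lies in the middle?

The two most frequent reciprocal classes, R s k and r S K, are the parental types, so the F1 was R s k / r S K.
The two rarest classes, r s k and R S K, are the double crossovers. Comparing them with the parentals, only the r allele has switched, so r is the middle locus and the order is s – r – k.

r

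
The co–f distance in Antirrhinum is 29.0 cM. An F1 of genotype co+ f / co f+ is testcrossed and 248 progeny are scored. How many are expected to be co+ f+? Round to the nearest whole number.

A map distance of 29.0 cM corresponds to a recombination frequency of 0.290.
The F1 is co+ f / co f+, so co+ f+ is a recombinant gamete class with expected frequency r/2 = 0.290/2 = 0.1450.
Expected number = 0.1450 × 248 = 35.96 ≈ 36.

36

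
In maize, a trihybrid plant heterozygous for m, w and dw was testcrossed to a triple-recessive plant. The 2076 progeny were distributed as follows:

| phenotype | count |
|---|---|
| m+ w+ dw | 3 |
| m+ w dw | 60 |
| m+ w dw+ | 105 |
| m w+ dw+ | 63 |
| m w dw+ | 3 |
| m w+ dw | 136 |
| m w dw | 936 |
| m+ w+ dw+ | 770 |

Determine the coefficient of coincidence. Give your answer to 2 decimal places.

The two most frequent reciprocal classes, m w dw and m+ w+ dw+, are the parental types, so the F1 was m w dw / m+ w+ dw+.
The two rarest classes, m w dw+ and m+ w+ dw, are the double crossovers. Comparing them with the parentals, only the dw allele has switched, so dw is the middle locus and the order is m – dw – w.
m–dw: (123 + 6)/2076 = 0.0621; dw–w: (241 + 6)/2076 = 0.1190.
Expected DCO frequency = 0.0621 × 0.1190 ≈ 0.00739; observed = 6/2076 ≈ 0.00289.
Coefficient of coincidence = 0.00289/0.00739 ≈ 0.39.

0.39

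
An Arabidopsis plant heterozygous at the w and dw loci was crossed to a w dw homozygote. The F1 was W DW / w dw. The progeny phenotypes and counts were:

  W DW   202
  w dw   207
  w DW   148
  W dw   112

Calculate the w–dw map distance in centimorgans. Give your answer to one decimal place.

38.9 centimorgans

The recombinant classes are W dw and w DW: 112 + 148 = 260.
Recombination frequency = 260/669 = 0.3886 ≈ 38.9%, i.e. 38.9 centimorgans.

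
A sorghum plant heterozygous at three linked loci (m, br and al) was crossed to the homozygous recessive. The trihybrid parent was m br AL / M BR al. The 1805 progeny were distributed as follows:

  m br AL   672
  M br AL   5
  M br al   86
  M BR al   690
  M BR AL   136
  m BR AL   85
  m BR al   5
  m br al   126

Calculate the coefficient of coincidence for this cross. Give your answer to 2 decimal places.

The two rarest classes, M br AL and m BR al, are the double crossovers. Comparing them with the parentals, only the m allele has switched, so m is the middle locus and the order is al – m – br.
al–m: (262 + 10)/1805 = 0.1507; m–br: (171 + 10)/1805 = 0.1003.
Expected DCO frequency = 0.1507 × 0.1003 ≈ 0.01512; observed = 10/1805 ≈ 0.00554.
Coefficient of coincidence = 0.00554/0.01512 ≈ 0.37.

0.37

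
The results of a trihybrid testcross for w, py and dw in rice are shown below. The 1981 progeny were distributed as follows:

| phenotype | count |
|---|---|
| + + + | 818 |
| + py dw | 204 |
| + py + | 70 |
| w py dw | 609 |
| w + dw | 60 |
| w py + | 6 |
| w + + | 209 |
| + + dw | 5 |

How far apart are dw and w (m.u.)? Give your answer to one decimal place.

21.4 m.u.

The two most frequent reciprocal classes, + + + and w py dw, are the parental types, so the F1 was + + + / w py dw.
The two rarest classes, + + dw and w py +, are the double crossovers. Comparing them with the parentals, only the dw allele has switched, so dw is the middle locus and the order is py – dw – w.
Crossovers in the dw–w interval produce the single-crossover classes w + + and + py dw (209 + 204 = 413) plus the double crossovers (11).
RF(dw–w) = (413 + 11) / 1981 = 424/1981 = 0.2140 → 21.4 m.u.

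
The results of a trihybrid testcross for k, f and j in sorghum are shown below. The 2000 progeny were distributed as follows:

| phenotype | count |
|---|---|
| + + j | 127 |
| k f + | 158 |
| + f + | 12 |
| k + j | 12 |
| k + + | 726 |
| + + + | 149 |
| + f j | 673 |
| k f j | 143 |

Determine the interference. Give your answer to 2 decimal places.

0.51

The two most frequent reciprocal classes, k + + and + f j, are the parental types, so the F1 was k + + / + f j.
The two rarest classes, k + j and + f +, are the double crossovers. Comparing them with the parentals, only the j allele has switched, so j is the middle locus and the order is f – j – k.
f–j: (285 + 24)/2000 = 0.1545; j–k: (292 + 24)/2000 = 0.1580.
Expected DCO frequency = 0.1545 × 0.1580 ≈ 0.02441; observed = 24/2000 ≈ 0.01200.
Coefficient of coincidence = 0.01200/0.02441 ≈ 0.49; interference = 1 − 0.49 = 0.51.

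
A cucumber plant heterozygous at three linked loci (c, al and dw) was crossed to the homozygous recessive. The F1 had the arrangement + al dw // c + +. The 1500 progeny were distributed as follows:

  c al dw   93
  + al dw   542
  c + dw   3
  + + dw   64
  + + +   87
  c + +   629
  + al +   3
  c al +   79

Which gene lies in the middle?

dw

The two rarest classes, + al + and c + dw, are the double crossovers. Comparing them with the parentals, only the dw allele has switched, so dw is the middle locus and the order is al – dw – c.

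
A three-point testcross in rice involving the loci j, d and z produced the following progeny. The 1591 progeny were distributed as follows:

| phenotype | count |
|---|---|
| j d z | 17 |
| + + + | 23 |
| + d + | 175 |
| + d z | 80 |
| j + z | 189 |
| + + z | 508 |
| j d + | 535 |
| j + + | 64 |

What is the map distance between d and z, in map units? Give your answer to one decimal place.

11.6 map units

The two most frequent reciprocal classes, j d + and + + z, are the parental types, so the F1 was j d + / + + z.
The two rarest classes, j d z and + + +, are the double crossovers. Comparing them with the parentals, only the z allele has switched, so z is the middle locus and the order is d – z – j.
Crossovers in the d–z interval produce the single-crossover classes j + + and + d z (64 + 80 = 144) plus the double crossovers (40).
RF(d–z) = (144 + 40) / 1591 = 184/1591 = 0.1157 → 11.6 map units.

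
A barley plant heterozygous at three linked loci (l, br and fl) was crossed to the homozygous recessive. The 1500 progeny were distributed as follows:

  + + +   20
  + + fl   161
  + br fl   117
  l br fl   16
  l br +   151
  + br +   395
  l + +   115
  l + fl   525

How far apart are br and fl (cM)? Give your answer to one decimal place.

17.9 cM

The two most frequent reciprocal classes, l + fl and + br +, are the parental types, so the F1 was l + fl / + br +.
The two rarest classes, l br fl and + + +, are the double crossovers. Comparing them with the parentals, only the br allele has switched, so br is the middle locus and the order is l – br – fl.
Crossovers in the br–fl interval produce the single-crossover classes l + + and + br fl (115 + 117 = 232) plus the double crossovers (36).
RF(br–fl) = (232 + 36) / 1500 = 268/1500 = 0.1787 → 17.9 cM.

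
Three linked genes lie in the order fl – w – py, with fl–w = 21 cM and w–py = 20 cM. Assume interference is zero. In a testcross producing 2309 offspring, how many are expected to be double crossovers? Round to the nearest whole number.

97

Map distances give recombination frequencies of 0.210 and 0.200 for the two intervals.
With no interference, expected double-crossover frequency = 0.210 × 0.200 = 0.04200.
Expected number = 0.04200 × 2309 = 96.98 ≈ 97.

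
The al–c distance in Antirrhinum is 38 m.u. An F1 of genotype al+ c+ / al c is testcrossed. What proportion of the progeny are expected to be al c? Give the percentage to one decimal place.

A map distance of 38 m.u. corresponds to a recombination frequency of 0.380.
The F1 is al+ c+ / al c, so al c is a parental gamete class with expected frequency (1 − r)/2 = 0.620/2 = 0.3100.
That is 0.3100 = 31.0% of the progeny.

31.0%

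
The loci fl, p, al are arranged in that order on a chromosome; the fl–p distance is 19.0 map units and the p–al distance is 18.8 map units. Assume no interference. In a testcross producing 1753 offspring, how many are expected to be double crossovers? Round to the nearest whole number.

63

Map distances give recombination frequencies of 0.190 and 0.188 for the two intervals.
With no interference, expected double-crossover frequency = 0.190 × 0.188 = 0.03572.
Expected number = 0.03572 × 1753 = 62.62 ≈ 63.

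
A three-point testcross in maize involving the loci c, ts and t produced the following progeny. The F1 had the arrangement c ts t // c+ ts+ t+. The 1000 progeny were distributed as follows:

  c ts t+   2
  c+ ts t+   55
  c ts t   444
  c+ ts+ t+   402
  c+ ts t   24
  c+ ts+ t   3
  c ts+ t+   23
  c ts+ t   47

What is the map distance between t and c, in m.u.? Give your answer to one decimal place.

5.2 m.u.

The two rarest classes, c ts t+ and c+ ts+ t, are the double crossovers. Comparing them with the parentals, only the t allele has switched, so t is the middle locus and the order is c – t – ts.
Crossovers in the c–t interval produce the single-crossover classes c+ ts t and c ts+ t+ (24 + 23 = 47) plus the double crossovers (5).
RF(c–t) = (47 + 5) / 1000 = 52/1000 = 0.0520 → 5.2 m.u.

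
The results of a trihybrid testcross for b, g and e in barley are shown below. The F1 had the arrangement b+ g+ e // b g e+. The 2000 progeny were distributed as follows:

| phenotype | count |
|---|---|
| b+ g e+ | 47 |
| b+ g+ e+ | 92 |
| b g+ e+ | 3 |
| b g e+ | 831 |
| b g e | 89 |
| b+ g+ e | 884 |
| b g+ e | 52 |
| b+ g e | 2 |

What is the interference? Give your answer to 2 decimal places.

The two rarest classes, b+ g e and b g+ e+, are the double crossovers. Comparing them with the parentals, only the g allele has switched, so g is the middle locus and the order is b – g – e.
b–g: (99 + 5)/2000 = 0.0520; g–e: (181 + 5)/2000 = 0.0930.
Expected DCO frequency = 0.0520 × 0.0930 ≈ 0.00484; observed = 5/2000 ≈ 0.00250.
Coefficient of coincidence = 0.00250/0.00484 ≈ 0.52; interference = 1 − 0.52 = 0.48.

0.48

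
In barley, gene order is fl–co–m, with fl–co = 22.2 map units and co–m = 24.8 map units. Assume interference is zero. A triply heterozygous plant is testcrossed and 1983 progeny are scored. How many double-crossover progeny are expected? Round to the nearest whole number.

Map distances give recombination frequencies of 0.222 and 0.248 for the two intervals.
With no interference, expected double-crossover frequency = 0.222 × 0.248 = 0.05506.
Expected number = 0.05506 × 1983 = 109.18 ≈ 109.

109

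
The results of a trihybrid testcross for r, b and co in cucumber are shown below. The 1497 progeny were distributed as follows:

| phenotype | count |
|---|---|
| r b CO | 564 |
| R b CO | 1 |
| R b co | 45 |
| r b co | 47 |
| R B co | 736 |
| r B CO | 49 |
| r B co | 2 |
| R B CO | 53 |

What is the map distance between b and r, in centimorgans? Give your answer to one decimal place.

6.5 centimorgans

The two most frequent reciprocal classes, R B co and r b CO, are the parental types, so the F1 was R B co / r b CO.
The two rarest classes, r B co and R b CO, are the double crossovers. Comparing them with the parentals, only the r allele has switched, so r is the middle locus and the order is co – r – b.
Crossovers in the r–b interval produce the single-crossover classes R b co and r B CO (45 + 49 = 94) plus the double crossovers (3).
RF(r–b) = (94 + 3) / 1497 = 97/1497 = 0.0648 → 6.5 centimorgans.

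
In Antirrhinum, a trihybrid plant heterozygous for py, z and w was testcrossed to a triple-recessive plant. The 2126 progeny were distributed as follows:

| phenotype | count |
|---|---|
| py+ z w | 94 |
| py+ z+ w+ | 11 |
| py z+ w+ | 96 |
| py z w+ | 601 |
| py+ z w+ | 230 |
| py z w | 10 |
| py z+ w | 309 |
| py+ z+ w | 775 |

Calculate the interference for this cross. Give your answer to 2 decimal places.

0.62

The two most frequent reciprocal classes, py+ z+ w and py z w+, are the parental types, so the F1 was py+ z+ w / py z w+.
The two rarest classes, py+ z+ w+ and py z w, are the double crossovers. Comparing them with the parentals, only the w allele has switched, so w is the middle locus and the order is z – w – py.
z–w: (190 + 21)/2126 = 0.0992; w–py: (539 + 21)/2126 = 0.2634.
Expected DCO frequency = 0.0992 × 0.2634 ≈ 0.02613; observed = 21/2126 ≈ 0.00988.
Coefficient of coincidence = 0.00988/0.02613 ≈ 0.38; interference = 1 − 0.38 = 0.62.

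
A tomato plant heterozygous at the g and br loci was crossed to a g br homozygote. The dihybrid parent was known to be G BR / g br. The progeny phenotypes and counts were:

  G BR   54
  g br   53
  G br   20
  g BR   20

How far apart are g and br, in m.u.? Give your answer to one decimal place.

27.2 m.u.

The recombinant classes are G br and g BR: 20 + 20 = 40.
Recombination frequency = 40/147 = 0.2721 ≈ 27.2%, i.e. 27.2 m.u.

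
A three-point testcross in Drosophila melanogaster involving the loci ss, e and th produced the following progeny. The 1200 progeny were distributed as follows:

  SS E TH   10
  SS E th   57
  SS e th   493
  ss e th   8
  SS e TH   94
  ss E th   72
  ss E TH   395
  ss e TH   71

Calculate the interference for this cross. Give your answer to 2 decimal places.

0.20

The two most frequent reciprocal classes, SS e th and ss E TH, are the parental types, so the F1 was SS e th / ss E TH.
The two rarest classes, ss e th and SS E TH, are the double crossovers. Comparing them with the parentals, only the ss allele has switched, so ss is the middle locus and the order is e – ss – th.
e–ss: (128 + 18)/1200 = 0.1217; ss–th: (166 + 18)/1200 = 0.1533.
Expected DCO frequency = 0.1217 × 0.1533 ≈ 0.01866; observed = 18/1200 ≈ 0.01500.
Coefficient of coincidence = 0.01500/0.01866 ≈ 0.80; interference = 1 − 0.80 = 0.20.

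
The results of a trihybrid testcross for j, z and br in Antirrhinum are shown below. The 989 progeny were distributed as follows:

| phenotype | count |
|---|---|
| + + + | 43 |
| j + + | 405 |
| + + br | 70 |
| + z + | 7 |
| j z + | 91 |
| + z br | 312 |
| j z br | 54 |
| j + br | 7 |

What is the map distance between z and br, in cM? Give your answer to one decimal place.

The two most frequent reciprocal classes, + z br and j + +, are the parental types, so the F1 was + z br / j + +.
The two rarest classes, + z + and j + br, are the double crossovers. Comparing them with the parentals, only the br allele has switched, so br is the middle locus and the order is j – br – z.
Crossovers in the br–z interval produce the single-crossover classes + + br and j z + (70 + 91 = 161) plus the double crossovers (14).
RF(br–z) = (161 + 14) / 989 = 175/989 = 0.1769 → 17.7 cM.

17.7 cM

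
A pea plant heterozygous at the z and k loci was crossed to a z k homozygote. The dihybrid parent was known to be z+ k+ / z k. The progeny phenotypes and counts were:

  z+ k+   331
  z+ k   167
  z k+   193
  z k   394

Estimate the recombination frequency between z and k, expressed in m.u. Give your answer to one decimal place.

The recombinant classes are z+ k and z k+: 167 + 193 = 360.
Recombination frequency = 360/1085 = 0.3318 ≈ 33.2%, i.e. 33.2 m.u.

33.2 m.u.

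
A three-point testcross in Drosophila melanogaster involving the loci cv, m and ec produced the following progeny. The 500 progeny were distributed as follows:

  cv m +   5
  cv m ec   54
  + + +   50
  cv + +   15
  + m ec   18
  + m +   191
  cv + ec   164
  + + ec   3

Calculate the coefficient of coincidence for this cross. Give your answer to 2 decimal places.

The two most frequent reciprocal classes, + m + and cv + ec, are the parental types, so the F1 was + m + / cv + ec.
The two rarest classes, cv m + and + + ec, are the double crossovers. Comparing them with the parentals, only the cv allele has switched, so cv is the middle locus and the order is m – cv – ec.
m–cv: (104 + 8)/500 = 0.2240; cv–ec: (33 + 8)/500 = 0.0820.
Expected DCO frequency = 0.2240 × 0.0820 ≈ 0.01837; observed = 8/500 ≈ 0.01600.
Coefficient of coincidence = 0.01600/0.01837 ≈ 0.87.

0.87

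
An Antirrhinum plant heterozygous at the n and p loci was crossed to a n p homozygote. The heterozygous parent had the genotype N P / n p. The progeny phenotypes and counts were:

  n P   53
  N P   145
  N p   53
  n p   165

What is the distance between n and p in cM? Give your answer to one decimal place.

The recombinant classes are N p and n P: 53 + 53 = 106.
Recombination frequency = 106/416 = 0.2548 ≈ 25.5%, i.e. 25.5 cM.

25.5 cM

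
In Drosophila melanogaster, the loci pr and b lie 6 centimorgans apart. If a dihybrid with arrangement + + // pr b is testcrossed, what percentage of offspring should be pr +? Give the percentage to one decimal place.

3.0%

A map distance of 6 centimorgans corresponds to a recombination frequency of 0.060.
The F1 is + + / pr b, so pr + is a recombinant gamete class with expected frequency r/2 = 0.060/2 = 0.0300.
That is 0.0300 = 3.0% of the progeny.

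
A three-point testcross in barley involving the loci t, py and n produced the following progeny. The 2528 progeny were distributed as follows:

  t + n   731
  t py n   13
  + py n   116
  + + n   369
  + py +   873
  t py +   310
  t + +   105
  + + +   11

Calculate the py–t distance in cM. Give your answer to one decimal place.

27.8 cM

The two most frequent reciprocal classes, + py + and t + n, are the parental types, so the F1 was + py + / t + n.
The two rarest classes, + + + and t py n, are the double crossovers. Comparing them with the parentals, only the py allele has switched, so py is the middle locus and the order is n – py – t.
Crossovers in the py–t interval produce the single-crossover classes t py + and + + n (310 + 369 = 679) plus the double crossovers (24).
RF(py–t) = (679 + 24) / 2528 = 703/2528 = 0.2781 → 27.8 cM.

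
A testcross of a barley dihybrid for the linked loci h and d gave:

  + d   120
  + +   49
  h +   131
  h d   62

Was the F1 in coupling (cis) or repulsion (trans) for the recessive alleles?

trans

The two most frequent classes are + d (120) and h + (131); these are the parental (non-recombinant) types.
So the F1 carried + d on one chromosome and h + on the other — the recessive alleles are on opposite chromosomes (trans / repulsion).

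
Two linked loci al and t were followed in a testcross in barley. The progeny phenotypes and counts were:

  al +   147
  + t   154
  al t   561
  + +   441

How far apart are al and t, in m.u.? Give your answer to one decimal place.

The two most frequent classes, + + (441) and al t (561), are the parental types, so the F1 was + + / al t.
The recombinant classes are + t and al +: 154 + 147 = 301.
Recombination frequency = 301/1303 = 0.2310 ≈ 23.1%, i.e. 23.1 m.u.

23.1 m.u.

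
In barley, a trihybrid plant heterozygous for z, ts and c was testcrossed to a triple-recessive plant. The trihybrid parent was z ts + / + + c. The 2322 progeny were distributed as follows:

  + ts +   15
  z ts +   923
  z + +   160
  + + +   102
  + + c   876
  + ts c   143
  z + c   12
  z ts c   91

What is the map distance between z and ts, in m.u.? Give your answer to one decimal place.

14.2 m.u.

The two rarest classes, + ts + and z + c, are the double crossovers. Comparing them with the parentals, only the z allele has switched, so z is the middle locus and the order is ts – z – c.
Crossovers in the ts–z interval produce the single-crossover classes z + + and + ts c (160 + 143 = 303) plus the double crossovers (27).
RF(ts–z) = (303 + 27) / 2322 = 330/2322 = 0.1421 → 14.2 m.u.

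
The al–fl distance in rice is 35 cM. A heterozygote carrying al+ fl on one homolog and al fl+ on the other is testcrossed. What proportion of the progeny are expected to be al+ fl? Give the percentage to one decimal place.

32.5%

A map distance of 35 cM corresponds to a recombination frequency of 0.350.
The F1 is al+ fl / al fl+, so al+ fl is a parental gamete class with expected frequency (1 − r)/2 = 0.650/2 = 0.3250.
That is 0.3250 = 32.5% of the progeny.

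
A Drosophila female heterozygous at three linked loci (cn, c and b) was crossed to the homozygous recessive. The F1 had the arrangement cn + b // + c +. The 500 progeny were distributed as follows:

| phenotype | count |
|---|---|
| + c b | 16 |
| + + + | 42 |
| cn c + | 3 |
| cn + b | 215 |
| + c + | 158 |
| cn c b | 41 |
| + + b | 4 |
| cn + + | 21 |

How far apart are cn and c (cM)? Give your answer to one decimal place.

The two rarest classes, + + b and cn c +, are the double crossovers. Comparing them with the parentals, only the cn allele has switched, so cn is the middle locus and the order is b – cn – c.
Crossovers in the cn–c interval produce the single-crossover classes cn c b and + + + (41 + 42 = 83) plus the double crossovers (7).
RF(cn–c) = (83 + 7) / 500 = 90/500 = 0.1800 → 18.0 cM.

18.0 cM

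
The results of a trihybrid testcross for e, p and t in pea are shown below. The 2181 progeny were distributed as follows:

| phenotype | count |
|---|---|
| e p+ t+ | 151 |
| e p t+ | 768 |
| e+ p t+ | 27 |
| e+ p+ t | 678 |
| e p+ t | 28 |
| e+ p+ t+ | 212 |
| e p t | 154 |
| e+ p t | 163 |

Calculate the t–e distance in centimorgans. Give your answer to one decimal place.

19.3 centimorgans

The two most frequent reciprocal classes, e+ p+ t and e p t+, are the parental types, so the F1 was e+ p+ t / e p t+.
The two rarest classes, e p+ t and e+ p t+, are the double crossovers. Comparing them with the parentals, only the e allele has switched, so e is the middle locus and the order is p – e – t.
Crossovers in the e–t interval produce the single-crossover classes e+ p+ t+ and e p t (212 + 154 = 366) plus the double crossovers (55).
RF(e–t) = (366 + 55) / 2181 = 421/2181 = 0.1930 → 19.3 centimorgans.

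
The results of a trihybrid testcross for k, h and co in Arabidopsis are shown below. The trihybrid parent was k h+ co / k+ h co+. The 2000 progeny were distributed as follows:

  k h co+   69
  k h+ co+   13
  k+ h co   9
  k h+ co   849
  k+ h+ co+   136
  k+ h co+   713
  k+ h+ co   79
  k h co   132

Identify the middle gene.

co

The two rarest classes, k h+ co+ and k+ h co, are the double crossovers. Comparing them with the parentals, only the co allele has switched, so co is the middle locus and the order is k – co – h.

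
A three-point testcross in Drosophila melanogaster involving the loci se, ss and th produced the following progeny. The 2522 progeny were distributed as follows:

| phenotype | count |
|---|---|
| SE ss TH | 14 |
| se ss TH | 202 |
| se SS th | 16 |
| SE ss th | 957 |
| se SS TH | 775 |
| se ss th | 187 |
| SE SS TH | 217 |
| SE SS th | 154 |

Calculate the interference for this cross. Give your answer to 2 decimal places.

The two most frequent reciprocal classes, SE ss th and se SS TH, are the parental types, so the F1 was SE ss th / se SS TH.
The two rarest classes, SE ss TH and se SS th, are the double crossovers. Comparing them with the parentals, only the th allele has switched, so th is the middle locus and the order is ss – th – se.
ss–th: (356 + 30)/2522 = 0.1531; th–se: (404 + 30)/2522 = 0.1721.
Expected DCO frequency = 0.1531 × 0.1721 ≈ 0.02635; observed = 30/2522 ≈ 0.01190.
Coefficient of coincidence = 0.01190/0.02635 ≈ 0.45; interference = 1 − 0.45 = 0.55.

0.55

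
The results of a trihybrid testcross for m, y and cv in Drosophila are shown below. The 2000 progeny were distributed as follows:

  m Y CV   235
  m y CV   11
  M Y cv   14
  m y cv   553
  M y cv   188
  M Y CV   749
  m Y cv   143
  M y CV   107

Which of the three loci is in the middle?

The two most frequent reciprocal classes, m y cv and M Y CV, are the parental types, so the F1 was m y cv / M Y CV.
The two rarest classes, m y CV and M Y cv, are the double crossovers. Comparing them with the parentals, only the cv allele has switched, so cv is the middle locus and the order is m – cv – y.

cv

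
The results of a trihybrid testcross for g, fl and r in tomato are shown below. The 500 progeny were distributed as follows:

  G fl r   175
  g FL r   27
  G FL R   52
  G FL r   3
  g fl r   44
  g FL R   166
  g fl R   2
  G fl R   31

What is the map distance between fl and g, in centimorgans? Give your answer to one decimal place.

20.2 centimorgans

The two most frequent reciprocal classes, g FL R and G fl r, are the parental types, so the F1 was g FL R / G fl r.
The two rarest classes, g fl R and G FL r, are the double crossovers. Comparing them with the parentals, only the fl allele has switched, so fl is the middle locus and the order is r – fl – g.
Crossovers in the fl–g interval produce the single-crossover classes G FL R and g fl r (52 + 44 = 96) plus the double crossovers (5).
RF(fl–g) = (96 + 5) / 500 = 101/500 = 0.2020 → 20.2 centimorgans.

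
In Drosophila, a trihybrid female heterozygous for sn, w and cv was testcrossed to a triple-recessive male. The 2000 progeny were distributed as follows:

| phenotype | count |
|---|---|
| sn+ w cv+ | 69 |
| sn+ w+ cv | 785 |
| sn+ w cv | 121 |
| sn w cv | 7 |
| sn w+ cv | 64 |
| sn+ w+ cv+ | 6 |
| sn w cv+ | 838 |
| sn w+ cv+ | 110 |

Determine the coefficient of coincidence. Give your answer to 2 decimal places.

0.73

The two most frequent reciprocal classes, sn w cv+ and sn+ w+ cv, are the parental types, so the F1 was sn w cv+ / sn+ w+ cv.
The two rarest classes, sn w cv and sn+ w+ cv+, are the double crossovers. Comparing them with the parentals, only the cv allele has switched, so cv is the middle locus and the order is w – cv – sn.
w–cv: (231 + 13)/2000 = 0.1220; cv–sn: (133 + 13)/2000 = 0.0730.
Expected DCO frequency = 0.1220 × 0.0730 ≈ 0.00891; observed = 13/2000 ≈ 0.00650.
Coefficient of coincidence = 0.00650/0.00891 ≈ 0.73.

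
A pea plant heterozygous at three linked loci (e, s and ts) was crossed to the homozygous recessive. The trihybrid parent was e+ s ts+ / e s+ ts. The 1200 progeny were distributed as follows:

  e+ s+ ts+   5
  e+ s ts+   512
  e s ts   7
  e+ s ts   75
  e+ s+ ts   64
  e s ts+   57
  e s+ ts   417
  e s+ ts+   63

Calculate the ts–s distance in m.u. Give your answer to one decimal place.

12.5 m.u.

The two rarest classes, e+ s+ ts+ and e s ts, are the double crossovers. Comparing them with the parentals, only the s allele has switched, so s is the middle locus and the order is ts – s – e.
Crossovers in the ts–s interval produce the single-crossover classes e+ s ts and e s+ ts+ (75 + 63 = 138) plus the double crossovers (12).
RF(ts–s) = (138 + 12) / 1200 = 150/1200 = 0.1250 → 12.5 m.u.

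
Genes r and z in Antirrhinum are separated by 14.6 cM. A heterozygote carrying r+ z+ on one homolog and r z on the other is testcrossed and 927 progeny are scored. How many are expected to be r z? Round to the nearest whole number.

A map distance of 14.6 cM corresponds to a recombination frequency of 0.146.
The F1 is r+ z+ / r z, so r z is a parental gamete class with expected frequency (1 − r)/2 = 0.854/2 = 0.4270.
Expected number = 0.4270 × 927 = 395.83 ≈ 396.

396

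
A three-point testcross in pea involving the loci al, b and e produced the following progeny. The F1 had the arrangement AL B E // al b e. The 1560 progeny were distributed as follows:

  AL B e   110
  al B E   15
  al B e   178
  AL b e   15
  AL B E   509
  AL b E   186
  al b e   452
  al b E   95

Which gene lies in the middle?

al

The two rarest classes, al B E and AL b e, are the double crossovers. Comparing them with the parentals, only the al allele has switched, so al is the middle locus and the order is b – al – e.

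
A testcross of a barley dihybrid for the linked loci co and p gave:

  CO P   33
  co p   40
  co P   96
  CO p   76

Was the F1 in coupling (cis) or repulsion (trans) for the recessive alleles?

The two most frequent classes are CO p (76) and co P (96); these are the parental (non-recombinant) types.
So the F1 carried CO p on one chromosome and co P on the other — the recessive alleles are on opposite chromosomes (trans / repulsion).

trans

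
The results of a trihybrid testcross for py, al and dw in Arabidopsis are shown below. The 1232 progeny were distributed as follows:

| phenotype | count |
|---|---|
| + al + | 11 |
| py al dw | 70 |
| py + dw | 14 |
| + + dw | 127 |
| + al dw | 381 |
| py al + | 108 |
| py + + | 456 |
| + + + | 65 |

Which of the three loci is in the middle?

The two most frequent reciprocal classes, + al dw and py + +, are the parental types, so the F1 was + al dw / py + +.
The two rarest classes, + al + and py + dw, are the double crossovers. Comparing them with the parentals, only the dw allele has switched, so dw is the middle locus and the order is py – dw – al.

dw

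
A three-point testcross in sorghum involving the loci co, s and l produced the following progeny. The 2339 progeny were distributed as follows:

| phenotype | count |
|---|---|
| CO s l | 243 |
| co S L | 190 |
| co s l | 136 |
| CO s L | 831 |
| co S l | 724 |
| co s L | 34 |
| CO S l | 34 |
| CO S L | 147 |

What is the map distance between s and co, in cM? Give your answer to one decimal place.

15.0 cM

The two most frequent reciprocal classes, co S l and CO s L, are the parental types, so the F1 was co S l / CO s L.
The two rarest classes, CO S l and co s L, are the double crossovers. Comparing them with the parentals, only the co allele has switched, so co is the middle locus and the order is s – co – l.
Crossovers in the s–co interval produce the single-crossover classes co s l and CO S L (136 + 147 = 283) plus the double crossovers (68).
RF(s–co) = (283 + 68) / 2339 = 351/2339 = 0.1501 → 15.0 cM.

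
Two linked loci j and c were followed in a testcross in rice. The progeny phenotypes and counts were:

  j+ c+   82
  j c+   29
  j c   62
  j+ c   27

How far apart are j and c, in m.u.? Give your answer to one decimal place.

28.0 m.u.

The two most frequent classes, j+ c+ (82) and j c (62), are the parental types, so the F1 was j+ c+ / j c.
The recombinant classes are j+ c and j c+: 27 + 29 = 56.
Recombination frequency = 56/200 = 0.2800 ≈ 28.0%, i.e. 28.0 m.u.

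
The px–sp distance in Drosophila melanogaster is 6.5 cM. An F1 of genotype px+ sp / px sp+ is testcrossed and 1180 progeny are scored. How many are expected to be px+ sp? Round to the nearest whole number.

552

A map distance of 6.5 cM corresponds to a recombination frequency of 0.065.
The F1 is px+ sp / px sp+, so px+ sp is a parental gamete class with expected frequency (1 − r)/2 = 0.935/2 = 0.4675.
Expected number = 0.4675 × 1180 = 551.65 ≈ 552.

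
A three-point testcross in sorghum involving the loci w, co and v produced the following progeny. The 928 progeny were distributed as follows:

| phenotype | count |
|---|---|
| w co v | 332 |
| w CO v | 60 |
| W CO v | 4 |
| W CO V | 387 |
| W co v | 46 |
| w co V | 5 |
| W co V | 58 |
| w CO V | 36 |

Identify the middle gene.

v

The two most frequent reciprocal classes, W CO V and w co v, are the parental types, so the F1 was W CO V / w co v.
The two rarest classes, W CO v and w co V, are the double crossovers. Comparing them with the parentals, only the v allele has switched, so v is the middle locus and the order is co – v – w.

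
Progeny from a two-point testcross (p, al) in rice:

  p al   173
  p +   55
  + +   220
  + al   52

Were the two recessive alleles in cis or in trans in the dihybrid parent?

The two most frequent classes are + + (220) and p al (173); these are the parental (non-recombinant) types.
So the F1 carried + + on one chromosome and p al on the other — the recessive alleles are on the same chromosome (cis / coupling).

cis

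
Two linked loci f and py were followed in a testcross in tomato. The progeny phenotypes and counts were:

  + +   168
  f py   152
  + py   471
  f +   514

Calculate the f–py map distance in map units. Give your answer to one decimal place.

The two most frequent classes, + py (471) and f + (514), are the parental types, so the F1 was + py / f +.
The recombinant classes are + + and f py: 168 + 152 = 320.
Recombination frequency = 320/1305 = 0.2452 ≈ 24.5%, i.e. 24.5 map units.

24.5 map units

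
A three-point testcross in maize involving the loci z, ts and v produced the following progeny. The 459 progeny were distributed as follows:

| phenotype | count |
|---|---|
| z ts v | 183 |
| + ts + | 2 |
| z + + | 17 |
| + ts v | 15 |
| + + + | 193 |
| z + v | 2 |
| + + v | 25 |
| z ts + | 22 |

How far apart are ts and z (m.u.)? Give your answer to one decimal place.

The two most frequent reciprocal classes, + + + and z ts v, are the parental types, so the F1 was + + + / z ts v.
The two rarest classes, + ts + and z + v, are the double crossovers. Comparing them with the parentals, only the ts allele has switched, so ts is the middle locus and the order is v – ts – z.
Crossovers in the ts–z interval produce the single-crossover classes z + + and + ts v (17 + 15 = 32) plus the double crossovers (4).
RF(ts–z) = (32 + 4) / 459 = 36/459 = 0.0784 → 7.8 m.u.

7.8 m.u.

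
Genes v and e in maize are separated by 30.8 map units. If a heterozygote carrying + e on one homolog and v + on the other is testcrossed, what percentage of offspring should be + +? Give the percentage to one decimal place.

15.4%

A map distance of 30.8 map units corresponds to a recombination frequency of 0.308.
The F1 is + e / v +, so + + is a recombinant gamete class with expected frequency r/2 = 0.308/2 = 0.1540.
That is 0.1540 = 15.4% of the progeny.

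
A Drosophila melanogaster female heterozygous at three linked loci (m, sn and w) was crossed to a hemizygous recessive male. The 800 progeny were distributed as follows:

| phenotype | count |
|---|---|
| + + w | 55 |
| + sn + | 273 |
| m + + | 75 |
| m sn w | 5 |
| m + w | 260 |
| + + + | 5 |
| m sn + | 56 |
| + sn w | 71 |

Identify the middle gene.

sn

The two most frequent reciprocal classes, + sn + and m + w, are the parental types, so the F1 was + sn + / m + w.
The two rarest classes, + + + and m sn w, are the double crossovers. Comparing them with the parentals, only the sn allele has switched, so sn is the middle locus and the order is w – sn – m.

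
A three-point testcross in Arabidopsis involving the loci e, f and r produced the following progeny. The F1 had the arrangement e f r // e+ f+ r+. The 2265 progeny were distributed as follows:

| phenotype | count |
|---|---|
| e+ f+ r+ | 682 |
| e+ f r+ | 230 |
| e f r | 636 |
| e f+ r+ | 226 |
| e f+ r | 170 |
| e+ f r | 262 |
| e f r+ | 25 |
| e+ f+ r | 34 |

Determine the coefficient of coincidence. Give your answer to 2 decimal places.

0.53

The two rarest classes, e f r+ and e+ f+ r, are the double crossovers. Comparing them with the parentals, only the r allele has switched, so r is the middle locus and the order is f – r – e.
f–r: (400 + 59)/2265 = 0.2026; r–e: (488 + 59)/2265 = 0.2415.
Expected DCO frequency = 0.2026 × 0.2415 ≈ 0.04893; observed = 59/2265 ≈ 0.02605.
Coefficient of coincidence = 0.02605/0.04893 ≈ 0.53.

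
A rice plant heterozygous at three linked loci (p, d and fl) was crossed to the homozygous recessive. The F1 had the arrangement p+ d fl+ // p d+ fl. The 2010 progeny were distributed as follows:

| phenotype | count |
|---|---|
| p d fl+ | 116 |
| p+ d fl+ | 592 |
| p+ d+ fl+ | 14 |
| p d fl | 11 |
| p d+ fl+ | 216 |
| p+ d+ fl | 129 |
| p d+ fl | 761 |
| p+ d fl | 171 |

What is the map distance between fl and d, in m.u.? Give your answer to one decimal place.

The two rarest classes, p+ d+ fl+ and p d fl, are the double crossovers. Comparing them with the parentals, only the d allele has switched, so d is the middle locus and the order is fl – d – p.
Crossovers in the fl–d interval produce the single-crossover classes p+ d fl and p d+ fl+ (171 + 216 = 387) plus the double crossovers (25).
RF(fl–d) = (387 + 25) / 2010 = 412/2010 = 0.2050 → 20.5 m.u.

20.5 m.u.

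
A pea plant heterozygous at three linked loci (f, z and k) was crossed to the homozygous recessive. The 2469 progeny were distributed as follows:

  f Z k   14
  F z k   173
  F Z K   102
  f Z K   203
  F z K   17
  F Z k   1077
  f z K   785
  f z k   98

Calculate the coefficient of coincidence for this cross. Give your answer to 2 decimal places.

The two most frequent reciprocal classes, F Z k and f z K, are the parental types, so the F1 was F Z k / f z K.
The two rarest classes, f Z k and F z K, are the double crossovers. Comparing them with the parentals, only the f allele has switched, so f is the middle locus and the order is k – f – z.
k–f: (200 + 31)/2469 = 0.0936; f–z: (376 + 31)/2469 = 0.1648.
Expected DCO frequency = 0.0936 × 0.1648 ≈ 0.01543; observed = 31/2469 ≈ 0.01256.
Coefficient of coincidence = 0.01256/0.01543 ≈ 0.81.

0.81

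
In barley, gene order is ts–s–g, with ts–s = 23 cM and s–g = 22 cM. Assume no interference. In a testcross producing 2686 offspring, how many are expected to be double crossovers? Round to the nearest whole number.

136

Map distances give recombination frequencies of 0.230 and 0.220 for the two intervals.
With no interference, expected double-crossover frequency = 0.230 × 0.220 = 0.05060.
Expected number = 0.05060 × 2686 = 135.91 ≈ 136.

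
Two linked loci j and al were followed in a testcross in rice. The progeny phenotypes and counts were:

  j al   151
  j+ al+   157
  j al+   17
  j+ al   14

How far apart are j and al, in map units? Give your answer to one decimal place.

The two most frequent classes, j+ al+ (157) and j al (151), are the parental types, so the F1 was j+ al+ / j al.
The recombinant classes are j+ al and j al+: 14 + 17 = 31.
Recombination frequency = 31/339 = 0.0914 ≈ 9.1%, i.e. 9.1 map units.

9.1 map units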